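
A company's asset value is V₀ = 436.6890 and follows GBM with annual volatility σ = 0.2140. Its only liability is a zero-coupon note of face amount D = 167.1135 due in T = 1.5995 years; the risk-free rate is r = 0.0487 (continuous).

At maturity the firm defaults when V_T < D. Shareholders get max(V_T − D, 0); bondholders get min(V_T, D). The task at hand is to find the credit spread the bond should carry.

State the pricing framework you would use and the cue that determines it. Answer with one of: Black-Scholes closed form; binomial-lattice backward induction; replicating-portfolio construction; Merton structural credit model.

framework: Merton structural credit model

Key observation: the question is about default risk generated by asset-value dynamics against a debt face of 167.1135 — the structural framework prices exactly that.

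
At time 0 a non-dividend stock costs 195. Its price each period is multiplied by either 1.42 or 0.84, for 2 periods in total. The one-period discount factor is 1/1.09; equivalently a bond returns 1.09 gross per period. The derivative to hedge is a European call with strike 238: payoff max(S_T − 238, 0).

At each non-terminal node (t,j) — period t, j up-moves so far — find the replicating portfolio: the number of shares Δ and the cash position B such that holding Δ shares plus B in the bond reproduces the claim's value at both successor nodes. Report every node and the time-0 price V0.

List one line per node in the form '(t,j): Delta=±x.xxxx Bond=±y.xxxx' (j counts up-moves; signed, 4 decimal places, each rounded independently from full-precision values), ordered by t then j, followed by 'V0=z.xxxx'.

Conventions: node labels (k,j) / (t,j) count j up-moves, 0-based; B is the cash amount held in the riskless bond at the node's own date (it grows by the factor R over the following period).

(0,0): Delta=0.5426 Bond=-81.5448
(1,0): Delta=0.0000 Bond=0.0000
(1,1): Delta=0.9664 Bond=-206.2106
V0=24.2693

Since d<R<u, set p* = (R−d)/(u−d) = 0.4310; price each node as the discounted p*-expectation of its children.
Expiry values: V(2,0)=0.0000, V(2,1)=0.0000, V(2,2)=155.1980
  t=1,j=0: stock 163.8000 → up 232.5960 (V=0.0000), down 137.5920 (V=0.0000). Price 0.0000; hedge Δ=0.0000, bond B=0.0000.
  t=1,j=1: stock 276.9000 → up 393.1980 (V=155.1980), down 232.5960 (V=0.0000). Price 61.3722; hedge Δ=0.9664, bond B=-206.2106.
  t=0,j=0: stock 195.0000 → up 276.9000 (V=61.3722), down 163.8000 (V=0.0000). Price 24.2693; hedge Δ=0.5426, bond B=-81.5448.
As a check, the time-0 holding Δ(0,0)·S0 + B(0,0) comes to 24.2693 — exactly V0.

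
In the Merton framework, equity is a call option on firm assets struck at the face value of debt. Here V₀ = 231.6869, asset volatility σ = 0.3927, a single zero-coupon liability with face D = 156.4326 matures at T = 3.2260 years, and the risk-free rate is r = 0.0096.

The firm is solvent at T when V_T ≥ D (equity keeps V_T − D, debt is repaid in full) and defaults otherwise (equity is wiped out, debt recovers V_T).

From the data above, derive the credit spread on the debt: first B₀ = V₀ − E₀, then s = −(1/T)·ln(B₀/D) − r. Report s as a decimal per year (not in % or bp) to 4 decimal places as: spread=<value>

Equity is a call on the firm's assets struck at D = 156.4326:
d₁ = [ln(V₀/D) + (r + σ²/2)T] / (σ√T)
   = [ln(231.6869/156.4326) + (0.0096 + 0.5·0.3927²)·3.2260] / (0.3927·√3.2260)
   = [0.392762 + 0.279716] / 0.705331 = 0.953421
d₂ = d₁ − σ√T = 0.953421 − 0.705331 = 0.248089
N(d₁) = 0.829811,  N(d₂) = 0.597967,  e^(−rT) = 0.969505
E₀ = V₀·N(d₁) − D·e^(−rT)·N(d₂)
   = 231.6869·0.829811 − 156.4326·0.969505·0.597967 = 101.567406
B₀ = V₀ − E₀ = 231.6869 − 101.567406 = 130.119494
spread = −(1/T)·ln(B₀/D) − r = −(1/3.2260)·ln(130.119494/156.4326) − 0.0096 = 0.04748991

spread=0.0475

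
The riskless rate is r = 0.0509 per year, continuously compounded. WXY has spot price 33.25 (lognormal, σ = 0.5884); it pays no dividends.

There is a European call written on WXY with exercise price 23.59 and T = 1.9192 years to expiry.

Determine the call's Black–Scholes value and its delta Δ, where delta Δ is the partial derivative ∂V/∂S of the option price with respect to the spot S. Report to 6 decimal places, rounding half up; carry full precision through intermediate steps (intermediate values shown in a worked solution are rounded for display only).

σ√T = 0.5884·√1.9192 = 0.815141
d₁ = (ln(S/K) + (r+σ²/2)T) / (σ√T) = (ln(33.25/23.59) + (0.0509+0.5884²/2)·1.9192) / 0.815141 = (0.343232 + 0.429915) / 0.815141 = 0.948482
d₂ = d₁ − σ√T = 0.948482 − 0.815141 = 0.133341
e^{−rT} = 0.906932
N(d₁) = 0.828558,  N(d₂) = 0.553038
Call price V = S·N(d₁) − K·e^{−rT}·N(d₂) = 27.549551 − 11.831994 = 15.717557
Δ = N(d₁) = 0.828558

price = 15.717557
Δ = 0.828558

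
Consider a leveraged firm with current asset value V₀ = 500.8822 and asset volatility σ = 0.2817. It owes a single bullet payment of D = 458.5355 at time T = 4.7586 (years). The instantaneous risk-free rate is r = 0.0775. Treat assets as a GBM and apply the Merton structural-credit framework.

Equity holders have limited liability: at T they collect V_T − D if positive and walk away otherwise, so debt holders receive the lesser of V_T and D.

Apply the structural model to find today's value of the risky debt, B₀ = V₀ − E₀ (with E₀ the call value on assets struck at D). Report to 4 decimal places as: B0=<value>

Apply the equity-as-call identities (strike 458.5355, horizon 4.7586 years):
d₁ = [ln(V₀/D) + (r + σ²/2)T] / (σ√T)
   = [ln(500.8822/458.5355) + (0.0775 + 0.5·0.2817²)·4.7586] / (0.2817·√4.7586)
   = [0.088333 + 0.557601] / 0.614506 = 1.051142
d₂ = d₁ − σ√T = 1.051142 − 0.614506 = 0.436636
N(d₁) = 0.853403,  N(d₂) = 0.668812,  e^(−rT) = 0.691570
E₀ = V₀·N(d₁) − D·e^(−rT)·N(d₂)
   = 500.8822·0.853403 − 458.5355·0.691570·0.668812 = 215.368034
B₀ = V₀ − E₀ = 500.8822 − 215.368034 = 285.514166

B0=285.5142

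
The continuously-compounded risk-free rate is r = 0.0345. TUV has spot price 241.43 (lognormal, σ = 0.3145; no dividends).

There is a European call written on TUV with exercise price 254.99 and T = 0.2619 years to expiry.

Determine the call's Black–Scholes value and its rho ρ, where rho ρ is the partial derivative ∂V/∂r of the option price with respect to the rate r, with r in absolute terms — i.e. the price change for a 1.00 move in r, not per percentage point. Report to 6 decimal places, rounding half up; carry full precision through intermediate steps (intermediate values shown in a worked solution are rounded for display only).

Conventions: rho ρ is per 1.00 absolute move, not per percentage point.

price = 10.844006
ρ = 23.691844

σ√T = 0.3145·√0.2619 = 0.160949
d₁ = (ln(S/K) + (r+σ²/2)T) / (σ√T) = (ln(241.43/254.99) + (0.0345+0.3145²/2)·0.2619) / 0.160949 = (-0.054645 + 0.021988) / 0.160949 = -0.202902
d₂ = d₁ − σ√T = -0.202902 − 0.160949 = -0.363851
e^{−rT} = 0.991005
N(d₁) = 0.419606,  N(d₂) = 0.357985
Call price V = S·N(d₁) − K·e^{−rT}·N(d₂) = 101.305419 − 90.461413 = 10.844006
ρ = K·T·e^{−rT}·N(d₂) = 23.691844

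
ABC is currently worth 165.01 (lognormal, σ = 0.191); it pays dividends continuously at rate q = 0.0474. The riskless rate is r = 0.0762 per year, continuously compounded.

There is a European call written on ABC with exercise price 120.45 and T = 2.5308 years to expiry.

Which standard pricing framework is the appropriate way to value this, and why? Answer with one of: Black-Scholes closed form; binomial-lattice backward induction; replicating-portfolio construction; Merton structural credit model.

Key observation: a European claim on ABC (strike 120.45) — a lognormal (GBM) underlying with constant rate and volatility — has an exact closed-form value; no lattice or capital structure is involved.

framework: Black-Scholes closed form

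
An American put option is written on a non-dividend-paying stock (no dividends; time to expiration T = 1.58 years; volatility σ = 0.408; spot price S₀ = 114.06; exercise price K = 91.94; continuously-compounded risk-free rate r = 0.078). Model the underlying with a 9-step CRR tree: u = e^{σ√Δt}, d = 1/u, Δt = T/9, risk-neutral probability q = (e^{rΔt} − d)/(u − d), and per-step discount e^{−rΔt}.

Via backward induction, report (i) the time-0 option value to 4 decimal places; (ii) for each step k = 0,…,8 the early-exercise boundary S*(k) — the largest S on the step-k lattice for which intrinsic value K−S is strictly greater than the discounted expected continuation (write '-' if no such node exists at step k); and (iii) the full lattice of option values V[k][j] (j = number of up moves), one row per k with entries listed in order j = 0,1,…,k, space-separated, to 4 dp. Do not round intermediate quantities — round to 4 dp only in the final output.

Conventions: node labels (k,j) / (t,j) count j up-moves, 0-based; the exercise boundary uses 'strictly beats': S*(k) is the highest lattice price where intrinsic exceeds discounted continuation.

Δt=0.17556, u=1.18643, d=0.84286, q=0.49750, disc=e^(-rΔt)=0.98640
k=9 terminal: V=max(K-S,0) → 67.4521 57.4704 43.4199 23.6423 0.0000 0.0000 0.0000 0.0000 0.0000 0.0000
k=8: j=0 S=29.0532 intr=62.8868 cont=61.6364 V=62.8868[EX]; j=1 S=40.8958 intr=51.0442 cont=49.7938 V=51.0442[EX]; j=2 S=57.5657 intr=34.3743 cont=33.1239 V=34.3743[EX]; j=3 S=81.0305 intr=10.9095 cont=11.7187 V=11.7187[hold]; j=4 S=114.0600 intr=0.0000 cont=0.0000 V=0.0000[hold]; j=5 S=160.5529 intr=0.0000 cont=0.0000 V=0.0000[hold]; j=6 S=225.9971 intr=0.0000 cont=0.0000 V=0.0000[hold]; j=7 S=318.1175 intr=0.0000 cont=0.0000 V=0.0000[hold]; j=8 S=447.7878 intr=0.0000 cont=0.0000 V=0.0000[hold]  S*(8)=57.5657
k=7: j=0 S=34.4696 intr=57.4704 cont=56.2200 V=57.4704[EX]; j=1 S=48.5201 intr=43.4199 cont=42.1695 V=43.4199[EX]; j=2 S=68.2977 intr=23.6423 cont=22.7890 V=23.6423[EX]; j=3 S=96.1371 intr=0.0000 cont=5.8086 V=5.8086[hold]; j=4 S=135.3243 intr=0.0000 cont=0.0000 V=0.0000[hold]; j=5 S=190.4849 intr=0.0000 cont=0.0000 V=0.0000[hold]; j=6 S=268.1298 intr=0.0000 cont=0.0000 V=0.0000[hold]; j=7 S=377.4243 intr=0.0000 cont=0.0000 V=0.0000[hold]  S*(7)=68.2977
k=6: j=0 S=40.8958 intr=51.0442 cont=49.7938 V=51.0442[EX]; j=1 S=57.5657 intr=34.3743 cont=33.1239 V=34.3743[EX]; j=2 S=81.0305 intr=10.9095 cont=14.5692 V=14.5692[hold]; j=3 S=114.0600 intr=0.0000 cont=2.8791 V=2.8791[hold]; j=4 S=160.5529 intr=0.0000 cont=0.0000 V=0.0000[hold]; j=5 S=225.9971 intr=0.0000 cont=0.0000 V=0.0000[hold]; j=6 S=318.1175 intr=0.0000 cont=0.0000 V=0.0000[hold]  S*(6)=57.5657
k=5: j=0 S=48.5201 intr=43.4199 cont=42.1695 V=43.4199[EX]; j=1 S=68.2977 intr=23.6423 cont=24.1878 V=24.1878[hold]; j=2 S=96.1371 intr=0.0000 cont=8.6344 V=8.6344[hold]; j=3 S=135.3243 intr=0.0000 cont=1.4271 V=1.4271[hold]; j=4 S=190.4849 intr=0.0000 cont=0.0000 V=0.0000[hold]; j=5 S=268.1298 intr=0.0000 cont=0.0000 V=0.0000[hold]  S*(5)=48.5201
k=4: j=0 S=57.5657 intr=34.3743 cont=33.3916 V=34.3743[EX]; j=1 S=81.0305 intr=10.9095 cont=16.2263 V=16.2263[hold]; j=2 S=114.0600 intr=0.0000 cont=4.9801 V=4.9801[hold]; j=3 S=160.5529 intr=0.0000 cont=0.7074 V=0.7074[hold]; j=4 S=225.9971 intr=0.0000 cont=0.0000 V=0.0000[hold]  S*(4)=57.5657
k=3: j=0 S=68.2977 intr=23.6423 cont=25.0010 V=25.0010[hold]; j=1 S=96.1371 intr=0.0000 cont=10.4868 V=10.4868[hold]; j=2 S=135.3243 intr=0.0000 cont=2.8156 V=2.8156[hold]; j=3 S=190.4849 intr=0.0000 cont=0.3506 V=0.3506[hold]  S*(3)=-
k=2: j=0 S=81.0305 intr=10.9095 cont=17.5384 V=17.5384[hold]; j=1 S=114.0600 intr=0.0000 cont=6.5797 V=6.5797[hold]; j=2 S=160.5529 intr=0.0000 cont=1.5677 V=1.5677[hold]  S*(2)=-
k=1: j=0 S=96.1371 intr=0.0000 cont=11.9221 V=11.9221[hold]; j=1 S=135.3243 intr=0.0000 cont=4.0307 V=4.0307[hold]  S*(1)=-
k=0: j=0 S=114.0600 intr=0.0000 cont=7.8874 V=7.8874[hold]  S*(0)=-

price = 7.8874
boundary = - - - - 57.5657 48.5201 57.5657 68.2977 57.5657
tree:
7.8874
11.9221 4.0307
17.5384 6.5797 1.5677
25.0010 10.4868 2.8156 0.3506
34.3743 16.2263 4.9801 0.7074 0.0000
43.4199 24.1878 8.6344 1.4271 0.0000 0.0000
51.0442 34.3743 14.5692 2.8791 0.0000 0.0000 0.0000
57.4704 43.4199 23.6423 5.8086 0.0000 0.0000 0.0000 0.0000
62.8868 51.0442 34.3743 11.7187 0.0000 0.0000 0.0000 0.0000 0.0000
67.4521 57.4704 43.4199 23.6423 0.0000 0.0000 0.0000 0.0000 0.0000 0.0000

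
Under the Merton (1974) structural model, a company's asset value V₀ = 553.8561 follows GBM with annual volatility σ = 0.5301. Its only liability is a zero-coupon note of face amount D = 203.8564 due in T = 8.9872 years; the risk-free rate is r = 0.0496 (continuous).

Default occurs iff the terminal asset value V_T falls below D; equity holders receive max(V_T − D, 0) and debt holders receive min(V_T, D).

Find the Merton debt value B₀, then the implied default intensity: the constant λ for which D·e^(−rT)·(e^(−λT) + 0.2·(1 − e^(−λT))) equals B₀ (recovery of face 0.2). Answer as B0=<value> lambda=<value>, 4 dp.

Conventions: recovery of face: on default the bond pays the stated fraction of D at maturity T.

Equity is a call on the firm's assets struck at D = 203.8564:
d₁ = [ln(V₀/D) + (r + σ²/2)T] / (σ√T)
   = [ln(553.8561/203.8564) + (0.0496 + 0.5·0.5301²)·8.9872] / (0.5301·√8.9872)
   = [0.999489 + 1.708494] / 1.589169 = 1.704025
d₂ = d₁ − σ√T = 1.704025 − 1.589169 = 0.114856
N(d₁) = 0.955812,  N(d₂) = 0.545720,  e^(−rT) = 0.640334
E₀ = V₀·N(d₁) − D·e^(−rT)·N(d₂)
   = 553.8561·0.955812 − 203.8564·0.640334·0.545720 = 458.145905
B₀ = V₀ − E₀ = 553.8561 − 458.145905 = 95.710195
e^(−λT) = (B₀·e^(rT)/D − 0.2)/(1 − 0.2) = (95.7102·1.561685/203.8564 − 0.2)/0.8 = 0.66651002
λ = −ln(0.66651002)/8.9872 = 0.045142

B0=95.7102 lambda=0.0451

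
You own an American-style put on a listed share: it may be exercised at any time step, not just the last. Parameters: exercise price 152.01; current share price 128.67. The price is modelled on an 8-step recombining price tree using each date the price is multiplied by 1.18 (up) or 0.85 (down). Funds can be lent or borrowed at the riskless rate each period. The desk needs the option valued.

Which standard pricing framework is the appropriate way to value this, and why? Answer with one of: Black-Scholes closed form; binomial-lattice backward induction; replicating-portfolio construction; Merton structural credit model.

framework: binomial-lattice backward induction

Key observation: the exercise right at every one of the 8 steps is what matters: each node needs max(152.01 − S, continuation), which only the stepwise tree valuation starting from spot 128.67 delivers.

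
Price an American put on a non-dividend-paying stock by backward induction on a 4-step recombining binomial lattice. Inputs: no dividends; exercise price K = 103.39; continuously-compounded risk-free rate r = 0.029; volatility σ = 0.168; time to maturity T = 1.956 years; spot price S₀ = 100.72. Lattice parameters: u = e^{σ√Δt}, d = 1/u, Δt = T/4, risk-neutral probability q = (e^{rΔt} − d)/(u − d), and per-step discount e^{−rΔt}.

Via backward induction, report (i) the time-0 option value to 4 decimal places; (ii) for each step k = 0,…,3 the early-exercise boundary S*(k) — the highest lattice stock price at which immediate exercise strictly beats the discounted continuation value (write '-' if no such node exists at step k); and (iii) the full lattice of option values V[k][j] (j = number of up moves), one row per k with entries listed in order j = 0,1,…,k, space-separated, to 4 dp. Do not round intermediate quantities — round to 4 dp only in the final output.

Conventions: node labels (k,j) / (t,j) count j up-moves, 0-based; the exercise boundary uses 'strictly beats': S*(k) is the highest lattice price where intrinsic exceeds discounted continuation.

price = 8.6376
boundary = - - 79.6295 89.5560
tree:
8.6376
14.6667 3.5512
23.7605 7.0388 0.5701
32.5868 13.8340 1.2338 0.0000
40.4347 23.7605 2.6700 0.0000 0.0000

Δt=0.48900  u=1.12466  d=0.88916  q=0.53131  discount=0.98592
step 4 (expiry): payoffs max(K−S,0) = 40.4347 23.7605 2.6700 0.0000 0.0000
step 3: (k=3,j=0): S=70.8032, K−S=32.5868, hold=31.1309 ⇒ V=32.5868 exercise | (k=3,j=1): S=89.5560, K−S=13.8340, hold=12.3781 ⇒ V=13.8340 exercise | (k=3,j=2): S=113.2757, K−S=0.0000, hold=1.2338 ⇒ V=1.2338 continue | (k=3,j=3): S=143.2776, K−S=0.0000, hold=0.0000 ⇒ V=0.0000 continue  boundary S*=89.5560
step 2: (k=2,j=0): S=79.6295, K−S=23.7605, hold=22.3047 ⇒ V=23.7605 exercise | (k=2,j=1): S=100.7200, K−S=2.6700, hold=7.0388 ⇒ V=7.0388 continue | (k=2,j=2): S=127.3965, K−S=0.0000, hold=0.5701 ⇒ V=0.5701 continue  boundary S*=79.6295
step 1: (k=1,j=0): S=89.5560, K−S=13.8340, hold=14.6667 ⇒ V=14.6667 continue | (k=1,j=1): S=113.2757, K−S=0.0000, hold=3.5512 ⇒ V=3.5512 continue  boundary S*=-
step 0: (k=0,j=0): S=100.7200, K−S=2.6700, hold=8.6376 ⇒ V=8.6376 continue  boundary S*=-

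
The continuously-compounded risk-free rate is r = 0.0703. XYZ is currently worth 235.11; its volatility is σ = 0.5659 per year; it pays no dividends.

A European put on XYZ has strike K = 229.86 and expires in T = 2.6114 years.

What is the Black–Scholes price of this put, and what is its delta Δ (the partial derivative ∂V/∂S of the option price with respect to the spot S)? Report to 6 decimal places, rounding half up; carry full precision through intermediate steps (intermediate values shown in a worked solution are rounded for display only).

price = 55.021563
Δ = -0.247403

σ√T = 0.5659·√2.6114 = 0.914485
d₁ = (ln(S/K) + (r+σ²/2)T) / (σ√T) = (ln(235.11/229.86) + (0.0703+0.5659²/2)·2.6114) / 0.914485 = (0.022583 + 0.601722) / 0.914485 = 0.682686
d₂ = d₁ − σ√T = 0.682686 − 0.914485 = -0.231799
e^{−rT} = 0.832284
N(−d₁) = 0.247403,  N(−d₂) = 0.591653
Put price V = K·e^{−rT}·N(−d₂) − S·N(−d₁) = 113.188423 − 58.166860 = 55.021563
Δ = −N(−d₁) = -0.247403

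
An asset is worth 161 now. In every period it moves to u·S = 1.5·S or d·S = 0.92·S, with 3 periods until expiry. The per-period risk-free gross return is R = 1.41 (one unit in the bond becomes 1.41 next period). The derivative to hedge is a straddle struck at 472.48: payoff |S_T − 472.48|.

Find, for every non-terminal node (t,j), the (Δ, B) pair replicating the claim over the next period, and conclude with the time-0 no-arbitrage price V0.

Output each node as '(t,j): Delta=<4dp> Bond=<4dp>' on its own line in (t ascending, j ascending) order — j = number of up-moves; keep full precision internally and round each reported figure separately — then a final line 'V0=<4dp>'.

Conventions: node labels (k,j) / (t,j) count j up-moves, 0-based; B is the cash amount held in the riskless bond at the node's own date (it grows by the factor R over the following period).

(0,0): Delta=-0.4549 Bond=111.2846
(1,0): Delta=-1.0000 Bond=237.6540
(1,1): Delta=-0.3935 Bond=142.0810
(2,0): Delta=-1.0000 Bond=335.0922
(2,1): Delta=-1.0000 Bond=335.0922
(2,2): Delta=-0.3251 Bond=175.5828
V0=38.0485

Arbitrage-free pricing uses the up-move probability p* = (R−d)/(u−d) = 0.8448, discounting each step at R = 1.41.
Terminal payoffs: V(3,0)=347.1112, V(3,1)=268.0744, V(3,2)=139.2100, V(3,3)=70.8950
(2,0): S=136.2704. Δ = (V_up−V_dn)/(S_up−S_dn) = (268.0744−347.1112)/(204.4056−125.3688) = -1.0000. V = [p*·268.0744 + (1−p*)·347.1112]/1.41 = 198.8218. B = V − Δ·S = 335.0922.
(2,1): S=222.1800. Δ = (V_up−V_dn)/(S_up−S_dn) = (139.2100−268.0744)/(333.2700−204.4056) = -1.0000. V = [p*·139.2100 + (1−p*)·268.0744]/1.41 = 112.9122. B = V − Δ·S = 335.0922.
(2,2): S=362.2500. Δ = (V_up−V_dn)/(S_up−S_dn) = (70.8950−139.2100)/(543.3750−333.2700) = -0.3251. V = [p*·70.8950 + (1−p*)·139.2100]/1.41 = 57.7983. B = V − Δ·S = 175.5828.
(1,0): S=148.1200. Δ = (V_up−V_dn)/(S_up−S_dn) = (112.9122−198.8218)/(222.1800−136.2704) = -1.0000. V = [p*·112.9122 + (1−p*)·198.8218]/1.41 = 89.5340. B = V − Δ·S = 237.6540.
(1,1): S=241.5000. Δ = (V_up−V_dn)/(S_up−S_dn) = (57.7983−112.9122)/(362.2500−222.1800) = -0.3935. V = [p*·57.7983 + (1−p*)·112.9122]/1.41 = 47.0571. B = V − Δ·S = 142.0810.
(0,0): S=161.0000. Δ = (V_up−V_dn)/(S_up−S_dn) = (47.0571−89.5340)/(241.5000−148.1200) = -0.4549. V = [p*·47.0571 + (1−p*)·89.5340]/1.41 = 38.0485. B = V − Δ·S = 111.2846.
Sanity check at the root: Δ(0,0)·S0 + B(0,0) reproduces V0 = 38.0485.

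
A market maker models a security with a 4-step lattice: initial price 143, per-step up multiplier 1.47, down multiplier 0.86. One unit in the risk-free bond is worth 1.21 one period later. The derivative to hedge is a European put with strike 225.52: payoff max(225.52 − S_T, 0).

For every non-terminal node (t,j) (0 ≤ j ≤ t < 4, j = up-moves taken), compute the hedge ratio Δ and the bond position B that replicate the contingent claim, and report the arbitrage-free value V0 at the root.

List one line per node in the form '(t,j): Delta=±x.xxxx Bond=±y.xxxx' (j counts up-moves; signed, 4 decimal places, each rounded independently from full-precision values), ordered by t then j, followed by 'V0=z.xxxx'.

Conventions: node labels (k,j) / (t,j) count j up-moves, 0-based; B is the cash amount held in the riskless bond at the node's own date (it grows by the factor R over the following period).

(0,0): Delta=-0.2136 Bond=40.4244
(1,0): Delta=-0.5006 Bond=84.2147
(1,1): Delta=-0.0888 Bond=22.6898
(2,0): Delta=-0.9778 Bond=152.3631
(2,1): Delta=-0.2933 Bond=64.4128
(2,2): Delta=0.0000 Bond=0.0000
(3,0): Delta=-1.0000 Bond=186.3802
(3,1): Delta=-0.9681 Bond=182.8581
(3,2): Delta=0.0000 Bond=0.0000
(3,3): Delta=0.0000 Bond=0.0000
V0=9.8799

Under the risk-neutral measure, an up-move has probability p* = (R−d)/(u−d) = 0.5738 and values discount at R = 1.21.
Payoffs at expiry: V(4,0)=147.2978, V(4,1)=91.8147, V(4,2)=0.0000, V(4,3)=0.0000, V(4,4)=0.0000
  t=3,j=0: stock 90.9560 → up 133.7053 (V=91.8147), down 78.2222 (V=147.2978). Price 95.4242; hedge Δ=-1.0000, bond B=186.3802.
  t=3,j=1: stock 155.4713 → up 228.5428 (V=0.0000), down 133.7053 (V=91.8147). Price 32.3422; hedge Δ=-0.9681, bond B=182.8581.
  t=3,j=2: stock 265.7475 → up 390.6488 (V=0.0000), down 228.5428 (V=0.0000). Price 0.0000; hedge Δ=0.0000, bond B=0.0000.
  t=3,j=3: stock 454.2428 → up 667.7369 (V=0.0000), down 390.6488 (V=0.0000). Price 0.0000; hedge Δ=0.0000, bond B=0.0000.
  t=2,j=0: stock 105.7628 → up 155.4713 (V=32.3422), down 90.9560 (V=95.4242). Price 48.9501; hedge Δ=-0.9778, bond B=152.3631.
  t=2,j=1: stock 180.7806 → up 265.7475 (V=0.0000), down 155.4713 (V=32.3422). Price 11.3927; hedge Δ=-0.2933, bond B=64.4128.
  t=2,j=2: stock 309.0087 → up 454.2428 (V=0.0000), down 265.7475 (V=0.0000). Price 0.0000; hedge Δ=0.0000, bond B=0.0000.
  t=1,j=0: stock 122.9800 → up 180.7806 (V=11.3927), down 105.7628 (V=48.9501). Price 22.6453; hedge Δ=-0.5006, bond B=84.2147.
  t=1,j=1: stock 210.2100 → up 309.0087 (V=0.0000), down 180.7806 (V=11.3927). Price 4.0132; hedge Δ=-0.0888, bond B=22.6898.
  t=0,j=0: stock 143.0000 → up 210.2100 (V=4.0132), down 122.9800 (V=22.6453). Price 9.8799; hedge Δ=-0.2136, bond B=40.4244.
Sanity check at the root: Δ(0,0)·S0 + B(0,0) reproduces V0 = 9.8799.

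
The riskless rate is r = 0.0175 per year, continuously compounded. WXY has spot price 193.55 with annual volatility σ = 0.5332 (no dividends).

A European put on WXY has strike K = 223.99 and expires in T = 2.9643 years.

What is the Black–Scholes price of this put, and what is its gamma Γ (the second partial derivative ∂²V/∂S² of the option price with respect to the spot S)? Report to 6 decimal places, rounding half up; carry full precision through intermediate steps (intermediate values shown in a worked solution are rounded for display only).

price = 81.764213
Γ = 0.002107

σ√T = 0.5332·√2.9643 = 0.918018
d₁ = (ln(S/K) + (r+σ²/2)T) / (σ√T) = (ln(193.55/223.99) + (0.0175+0.5332²/2)·2.9643) / 0.918018 = (-0.146066 + 0.473254) / 0.918018 = 0.356407
d₂ = d₁ − σ√T = 0.356407 − 0.918018 = -0.561611
e^{−rT} = 0.949447
N(−d₁) = 0.360768,  N(−d₂) = 0.712809
Put price V = K·e^{−rT}·N(−d₂) − S·N(−d₁) = 151.590821 − 69.826608 = 81.764213
φ(d₁) = (1/√(2π))·e^{−d₁²/2} = 0.374392
Γ = φ(d₁) / (S·σ·√T) = 0.002107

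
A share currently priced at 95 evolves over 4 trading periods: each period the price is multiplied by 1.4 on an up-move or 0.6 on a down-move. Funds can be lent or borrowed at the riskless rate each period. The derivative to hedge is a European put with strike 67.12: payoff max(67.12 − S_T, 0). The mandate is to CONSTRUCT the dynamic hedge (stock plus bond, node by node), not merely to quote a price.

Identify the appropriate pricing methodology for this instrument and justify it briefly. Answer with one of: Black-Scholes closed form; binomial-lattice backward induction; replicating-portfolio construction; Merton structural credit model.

framework: replicating-portfolio construction

Key observation: the task asks for the hedge itself — share and bond holdings at every node of the 4-period tree on spot 95 with factors 1.4/0.6 — which is exactly what the replicating-portfolio construction produces.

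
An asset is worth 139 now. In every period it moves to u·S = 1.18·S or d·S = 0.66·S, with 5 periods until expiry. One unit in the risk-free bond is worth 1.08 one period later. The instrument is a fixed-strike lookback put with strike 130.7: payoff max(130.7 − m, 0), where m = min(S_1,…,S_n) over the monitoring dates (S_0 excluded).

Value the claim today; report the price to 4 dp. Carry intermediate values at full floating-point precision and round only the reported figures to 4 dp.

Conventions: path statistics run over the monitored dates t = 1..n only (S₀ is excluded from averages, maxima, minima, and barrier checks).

price = 12.5900

With p* = (R−d)/(u−d) = 0.8077, sum probability × payoff across the paths and divide by R^5.
Enumerate all 2^5 = 32 price paths (U = up ×1.18, D = down ×0.66); each path with k up-moves has probability p*^k·(1−p*)^(5−k).
DDDDD: m=17.4074, payoff=113.2926, prob=0.000263
UDDDD: m=31.1224, payoff=99.5776, prob=0.001105
DUDDD: m=31.1224, payoff=99.5776, prob=0.001105
UUDDD: m=55.6430, payoff=75.0570, prob=0.004640
DDUDD: m=31.1224, payoff=99.5776, prob=0.001105
UDUDD: m=55.6430, payoff=75.0570, prob=0.004640
DUUDD: m=55.6430, payoff=75.0570, prob=0.004640
UUUDD: m=99.4830, payoff=31.2170, prob=0.019486
DDDUD: m=31.1224, payoff=99.5776, prob=0.001105
UDDUD: m=55.6430, payoff=75.0570, prob=0.004640
DUDUD: m=55.6430, payoff=75.0570, prob=0.004640
UUDUD: m=99.4830, payoff=31.2170, prob=0.019486
DDUUD: m=55.6430, payoff=75.0570, prob=0.004640
UDUUD: m=99.4830, payoff=31.2170, prob=0.019486
DUUUD: m=91.7400, payoff=38.9600, prob=0.019486
UUUUD: m=164.0200, payoff=0.0000, prob=0.081843
DDDDU: m=26.3749, payoff=104.3251, prob=0.001105
UDDDU: m=47.1551, payoff=83.5449, prob=0.004640
DUDDU: m=47.1551, payoff=83.5449, prob=0.004640
UUDDU: m=84.3076, payoff=46.3924, prob=0.019486
DDUDU: m=47.1551, payoff=83.5449, prob=0.004640
UDUDU: m=84.3076, payoff=46.3924, prob=0.019486
DUUDU: m=84.3076, payoff=46.3924, prob=0.019486
UUUDU: m=150.7318, payoff=0.0000, prob=0.081843
DDDUU: m=39.9619, payoff=90.7381, prob=0.004640
UDDUU: m=71.4471, payoff=59.2529, prob=0.019486
DUDUU: m=71.4471, payoff=59.2529, prob=0.019486
UUDUU: m=127.7388, payoff=2.9612, prob=0.081843
DDUUU: m=60.5484, payoff=70.1516, prob=0.019486
UDUUU: m=108.2532, payoff=22.4468, prob=0.081843
DUUUU: m=91.7400, payoff=38.9600, prob=0.081843
UUUUU: m=164.0200, payoff=0.0000, prob=0.343740
Price = Σ prob·payoff / R^5 = 18.498774 / 1.469328 = 12.5900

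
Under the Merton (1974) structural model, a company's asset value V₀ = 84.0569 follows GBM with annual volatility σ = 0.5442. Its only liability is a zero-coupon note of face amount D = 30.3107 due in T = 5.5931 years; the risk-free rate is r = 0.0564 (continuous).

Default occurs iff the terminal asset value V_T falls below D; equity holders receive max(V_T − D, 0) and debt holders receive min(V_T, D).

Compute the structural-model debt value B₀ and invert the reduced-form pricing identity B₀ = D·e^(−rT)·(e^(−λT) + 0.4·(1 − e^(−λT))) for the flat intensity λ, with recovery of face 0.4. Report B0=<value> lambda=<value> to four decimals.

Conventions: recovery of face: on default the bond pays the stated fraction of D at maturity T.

B0=18.3413 lambda=0.0598

Equity is a call on the firm's assets struck at D = 30.3107:
d₁ = [ln(V₀/D) + (r + σ²/2)T] / (σ√T)
   = [ln(84.0569/30.3107) + (0.0564 + 0.5·0.5442²)·5.5931] / (0.5442·√5.5931)
   = [1.019993 + 1.143659] / 1.287019 = 1.681135
d₂ = d₁ − σ√T = 1.681135 − 1.287019 = 0.394117
N(d₁) = 0.953632,  N(d₂) = 0.653253,  e^(−rT) = 0.729460
E₀ = V₀·N(d₁) − D·e^(−rT)·N(d₂)
   = 84.0569·0.953632 − 30.3107·0.729460·0.653253 = 65.715621
B₀ = V₀ − E₀ = 84.0569 − 65.715621 = 18.341279
e^(−λT) = (B₀·e^(rT)/D − 0.4)/(1 − 0.4) = (18.3413·1.370877/30.3107 − 0.4)/0.6 = 0.71588528
λ = −ln(0.71588528)/5.5931 = 0.059759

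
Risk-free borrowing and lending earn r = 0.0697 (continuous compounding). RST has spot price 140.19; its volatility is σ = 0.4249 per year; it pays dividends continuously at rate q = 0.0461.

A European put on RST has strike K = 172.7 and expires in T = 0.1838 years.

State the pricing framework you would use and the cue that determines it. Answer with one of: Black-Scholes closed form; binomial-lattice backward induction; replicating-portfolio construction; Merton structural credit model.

framework: Black-Scholes closed form

Key observation: everything needed for the exact continuous-time valuation of the European put on RST (strike 172.7) is given, and no feature rules the closed form out.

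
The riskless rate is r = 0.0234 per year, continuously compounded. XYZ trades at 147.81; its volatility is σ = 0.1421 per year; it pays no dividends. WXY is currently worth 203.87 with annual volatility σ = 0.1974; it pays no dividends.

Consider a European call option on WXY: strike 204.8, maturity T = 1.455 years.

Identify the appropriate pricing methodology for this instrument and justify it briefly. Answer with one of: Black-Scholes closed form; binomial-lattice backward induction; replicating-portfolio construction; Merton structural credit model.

framework: Black-Scholes closed form

Key observation: a European-exercise option on WXY struck at 204.8 — a GBM underlying with constant parameters — admits an analytic price: the data contain no early exercise, no discrete tree, no debt structure.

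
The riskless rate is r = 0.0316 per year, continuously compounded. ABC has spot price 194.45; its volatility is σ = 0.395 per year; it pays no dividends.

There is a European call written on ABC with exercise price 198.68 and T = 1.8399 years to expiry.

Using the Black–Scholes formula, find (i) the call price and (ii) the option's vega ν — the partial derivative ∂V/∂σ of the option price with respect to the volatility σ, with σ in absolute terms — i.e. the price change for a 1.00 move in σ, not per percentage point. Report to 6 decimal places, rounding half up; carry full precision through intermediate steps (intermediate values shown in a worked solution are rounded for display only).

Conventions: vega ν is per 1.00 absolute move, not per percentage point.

σ√T = 0.395·√1.8399 = 0.535790
d₁ = (ln(S/K) + (r+σ²/2)T) / (σ√T) = (ln(194.45/198.68) + (0.0316+0.395²/2)·1.8399) / 0.535790 = (-0.021520 + 0.201676) / 0.535790 = 0.336243
d₂ = d₁ − σ√T = 0.336243 − 0.535790 = -0.199546
e^{−rT} = 0.943517
N(d₁) = 0.631656,  N(d₂) = 0.420918
Call price V = S·N(d₁) − K·e^{−rT}·N(d₂) = 122.825564 − 78.904383 = 43.921181
φ(d₁) = (1/√(2π))·e^{−d₁²/2} = 0.377016
ν = S·φ(d₁)·√T = 99.440788

price = 43.921181
ν = 99.440788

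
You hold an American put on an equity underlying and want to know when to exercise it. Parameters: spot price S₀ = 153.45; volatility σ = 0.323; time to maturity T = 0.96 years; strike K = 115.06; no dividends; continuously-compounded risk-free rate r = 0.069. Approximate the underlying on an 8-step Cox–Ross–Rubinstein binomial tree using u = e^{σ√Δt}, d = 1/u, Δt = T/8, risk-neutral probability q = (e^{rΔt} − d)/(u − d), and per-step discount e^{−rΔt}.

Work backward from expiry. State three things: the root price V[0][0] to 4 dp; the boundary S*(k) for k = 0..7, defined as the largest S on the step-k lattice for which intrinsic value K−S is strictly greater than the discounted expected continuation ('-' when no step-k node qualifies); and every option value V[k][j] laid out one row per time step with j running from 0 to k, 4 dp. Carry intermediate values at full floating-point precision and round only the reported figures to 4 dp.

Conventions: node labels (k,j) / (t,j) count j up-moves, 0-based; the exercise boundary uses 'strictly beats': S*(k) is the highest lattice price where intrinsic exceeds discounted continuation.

Δt=0.12000  u=1.11839  d=0.89414  q=0.50913  discount=0.99175
step 8 (expiry): payoffs max(K−S,0) = 52.3669 36.6437 16.9771 0.0000 0.0000 0.0000 0.0000 0.0000 0.0000
step 7: (k=7,j=0): S=70.1153, K−S=44.9447, hold=43.9959 ⇒ V=44.9447 exercise | (k=7,j=1): S=87.7000, K−S=27.3600, hold=26.4112 ⇒ V=27.3600 exercise | (k=7,j=2): S=109.6950, K−S=5.3650, hold=8.2648 ⇒ V=8.2648 continue | (k=7,j=3): S=137.2061, K−S=0.0000, hold=0.0000 ⇒ V=0.0000 continue | (k=7,j=4): S=171.6170, K−S=0.0000, hold=0.0000 ⇒ V=0.0000 continue | (k=7,j=5): S=214.6580, K−S=0.0000, hold=0.0000 ⇒ V=0.0000 continue | (k=7,j=6): S=268.4936, K−S=0.0000, hold=0.0000 ⇒ V=0.0000 continue | (k=7,j=7): S=335.8310, K−S=0.0000, hold=0.0000 ⇒ V=0.0000 continue  boundary S*=87.7000
step 6: (k=6,j=0): S=78.4163, K−S=36.6437, hold=35.6949 ⇒ V=36.6437 exercise | (k=6,j=1): S=98.0829, K−S=16.9771, hold=17.4925 ⇒ V=17.4925 continue | (k=6,j=2): S=122.6818, K−S=0.0000, hold=4.0235 ⇒ V=4.0235 continue | (k=6,j=3): S=153.4500, K−S=0.0000, hold=0.0000 ⇒ V=0.0000 continue | (k=6,j=4): S=191.9348, K−S=0.0000, hold=0.0000 ⇒ V=0.0000 continue | (k=6,j=5): S=240.0715, K−S=0.0000, hold=0.0000 ⇒ V=0.0000 continue | (k=6,j=6): S=300.2807, K−S=0.0000, hold=0.0000 ⇒ V=0.0000 continue  boundary S*=78.4163
step 5: (k=5,j=0): S=87.7000, K−S=27.3600, hold=26.6714 ⇒ V=27.3600 exercise | (k=5,j=1): S=109.6950, K−S=5.3650, hold=10.5473 ⇒ V=10.5473 continue | (k=5,j=2): S=137.2061, K−S=0.0000, hold=1.9587 ⇒ V=1.9587 continue | (k=5,j=3): S=171.6170, K−S=0.0000, hold=0.0000 ⇒ V=0.0000 continue | (k=5,j=4): S=214.6580, K−S=0.0000, hold=0.0000 ⇒ V=0.0000 continue | (k=5,j=5): S=268.4936, K−S=0.0000, hold=0.0000 ⇒ V=0.0000 continue  boundary S*=87.7000
step 4: (k=4,j=0): S=98.0829, K−S=16.9771, hold=18.6450 ⇒ V=18.6450 continue | (k=4,j=1): S=122.6818, K−S=0.0000, hold=6.1236 ⇒ V=6.1236 continue | (k=4,j=2): S=153.4500, K−S=0.0000, hold=0.9535 ⇒ V=0.9535 continue | (k=4,j=3): S=191.9348, K−S=0.0000, hold=0.0000 ⇒ V=0.0000 continue | (k=4,j=4): S=240.0715, K−S=0.0000, hold=0.0000 ⇒ V=0.0000 continue  boundary S*=-
step 3: (k=3,j=0): S=109.6950, K−S=5.3650, hold=12.1688 ⇒ V=12.1688 continue | (k=3,j=1): S=137.2061, K−S=0.0000, hold=3.4626 ⇒ V=3.4626 continue | (k=3,j=2): S=171.6170, K−S=0.0000, hold=0.4642 ⇒ V=0.4642 continue | (k=3,j=3): S=214.6580, K−S=0.0000, hold=0.0000 ⇒ V=0.0000 continue  boundary S*=-
step 2: (k=2,j=0): S=122.6818, K−S=0.0000, hold=7.6724 ⇒ V=7.6724 continue | (k=2,j=1): S=153.4500, K−S=0.0000, hold=1.9200 ⇒ V=1.9200 continue | (k=2,j=2): S=191.9348, K−S=0.0000, hold=0.2260 ⇒ V=0.2260 continue  boundary S*=-
step 1: (k=1,j=0): S=137.2061, K−S=0.0000, hold=4.7046 ⇒ V=4.7046 continue | (k=1,j=1): S=171.6170, K−S=0.0000, hold=1.0488 ⇒ V=1.0488 continue  boundary S*=-
step 0: (k=0,j=0): S=153.4500, K−S=0.0000, hold=2.8199 ⇒ V=2.8199 continue  boundary S*=-

price = 2.8199
boundary = - - - - - 87.7000 78.4163 87.7000
tree:
2.8199
4.7046 1.0488
7.6724 1.9200 0.2260
12.1688 3.4626 0.4642 0.0000
18.6450 6.1236 0.9535 0.0000 0.0000
27.3600 10.5473 1.9587 0.0000 0.0000 0.0000
36.6437 17.4925 4.0235 0.0000 0.0000 0.0000 0.0000
44.9447 27.3600 8.2648 0.0000 0.0000 0.0000 0.0000 0.0000
52.3669 36.6437 16.9771 0.0000 0.0000 0.0000 0.0000 0.0000 0.0000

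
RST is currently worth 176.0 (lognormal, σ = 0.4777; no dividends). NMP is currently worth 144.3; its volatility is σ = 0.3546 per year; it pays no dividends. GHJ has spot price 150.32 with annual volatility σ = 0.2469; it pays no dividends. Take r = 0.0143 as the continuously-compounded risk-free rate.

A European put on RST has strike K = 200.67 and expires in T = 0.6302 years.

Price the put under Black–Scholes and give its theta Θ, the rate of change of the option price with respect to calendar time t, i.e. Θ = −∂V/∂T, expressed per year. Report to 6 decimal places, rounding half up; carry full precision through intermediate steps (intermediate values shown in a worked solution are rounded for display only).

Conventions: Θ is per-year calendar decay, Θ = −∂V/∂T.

price = 41.053112
Θ = -18.962708

σ√T = 0.4777·√0.6302 = 0.379223
d₁ = (ln(S/K) + (r+σ²/2)T) / (σ√T) = (ln(176.0/200.67) + (0.0143+0.4777²/2)·0.6302) / 0.379223 = (-0.131178 + 0.080917) / 0.379223 = -0.132537
d₂ = d₁ − σ√T = -0.132537 − 0.379223 = -0.511760
e^{−rT} = 0.991029
N(−d₁) = 0.552720,  N(−d₂) = 0.695590
Put price V = K·e^{−rT}·N(−d₂) − S·N(−d₁) = 138.331852 − 97.278739 = 41.053112
φ(d₁) = (1/√(2π))·e^{−d₁²/2} = 0.395454
Θ = −S·φ(d₁)·σ/(2√T) + r·K·e^{−rT}·N(−d₂) = −20.940853 + 1.978145 = -18.962708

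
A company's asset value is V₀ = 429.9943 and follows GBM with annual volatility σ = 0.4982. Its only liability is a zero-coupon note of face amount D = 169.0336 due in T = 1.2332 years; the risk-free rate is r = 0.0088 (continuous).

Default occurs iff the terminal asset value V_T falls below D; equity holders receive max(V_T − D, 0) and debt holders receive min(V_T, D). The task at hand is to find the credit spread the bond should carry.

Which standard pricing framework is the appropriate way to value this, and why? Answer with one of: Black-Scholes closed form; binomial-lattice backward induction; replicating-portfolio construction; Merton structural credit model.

framework: Merton structural credit model

Key observation: the data describe a firm's assets (V₀ = 429.9943, GBM) and a single zero-coupon debt of face 169.0336, so credit quantities follow from equity-as-call in the structural model.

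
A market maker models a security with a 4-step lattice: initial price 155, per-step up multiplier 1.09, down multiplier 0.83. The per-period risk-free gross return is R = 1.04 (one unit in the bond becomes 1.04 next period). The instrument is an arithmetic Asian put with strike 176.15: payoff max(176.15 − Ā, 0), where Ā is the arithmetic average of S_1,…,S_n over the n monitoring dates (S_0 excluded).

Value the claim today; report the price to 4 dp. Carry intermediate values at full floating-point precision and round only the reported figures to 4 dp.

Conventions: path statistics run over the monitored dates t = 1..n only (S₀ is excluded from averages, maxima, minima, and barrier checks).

Under the martingale measure an up-move has probability p* = 0.8077; value the claim as the probability-weighted average of per-path payoffs, discounted 4 periods at R = 1.04.
Enumerate all 2^4 = 16 price paths (U = up ×1.09, D = down ×0.83); each path with k up-moves has probability p*^k·(1−p*)^(4−k).
DDDD: Ā=99.4042, payoff=76.7458, prob=0.001368
UDDD: Ā=130.5429, payoff=45.6071, prob=0.005744
DUDD: Ā=120.4679, payoff=55.6821, prob=0.005744
UUDD: Ā=158.2048, payoff=17.9452, prob=0.024126
DDUD: Ā=112.1056, payoff=64.0444, prob=0.005744
UDUD: Ā=147.2231, payoff=28.9269, prob=0.024126
DUUD: Ā=137.1481, payoff=39.0019, prob=0.024126
UUUD: Ā=180.1101, payoff=0.0000, prob=0.101329
DDDU: Ā=105.1650, payoff=70.9850, prob=0.005744
UDDU: Ā=138.1082, payoff=38.0418, prob=0.024126
DUDU: Ā=128.0332, payoff=48.1168, prob=0.024126
UUDU: Ā=168.1400, payoff=8.0100, prob=0.101329
DDUU: Ā=119.6710, payoff=56.4790, prob=0.024126
UDUU: Ā=157.1583, payoff=18.9917, prob=0.101329
DUUU: Ā=147.0833, payoff=29.0667, prob=0.101329
UUUU: Ā=193.1575, payoff=0.0000, prob=0.425583
Price = Σ prob·payoff / R^4 = 12.656887 / 1.169859 = 10.8192

price = 10.8192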